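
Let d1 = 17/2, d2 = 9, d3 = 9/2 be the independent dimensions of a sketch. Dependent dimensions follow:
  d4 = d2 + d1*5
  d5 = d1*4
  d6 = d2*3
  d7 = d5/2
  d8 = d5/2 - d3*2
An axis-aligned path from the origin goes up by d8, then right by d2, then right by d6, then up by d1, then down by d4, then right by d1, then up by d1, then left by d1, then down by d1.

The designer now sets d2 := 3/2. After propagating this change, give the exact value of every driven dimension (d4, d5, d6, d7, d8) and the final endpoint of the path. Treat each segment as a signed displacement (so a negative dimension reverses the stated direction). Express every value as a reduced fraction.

d4 = 44
d5 = 34
d6 = 9/2
d7 = 17
d8 = 8
endpoint = (6, -55/2)

Apply edit: d2 := 3/2
  d4 = d2 + d1*5 = 44
  d5 = d1*4 = 34
  d6 = d2*3 = 9/2
  d7 = d5/2 = 17
  d8 = d5/2 - d3*2 = 8
Walk from origin (0, 0):
  seg 1: up by d8 = 8 → (0, 8)
  seg 2: right by d2 = 3/2 → (3/2, 8)
  seg 3: right by d6 = 9/2 → (6, 8)
  seg 4: up by d1 = 17/2 → (6, 33/2)
  seg 5: down by d4 = 44 → (6, -55/2)
  seg 6: right by d1 = 17/2 → (29/2, -55/2)
  seg 7: up by d1 = 17/2 → (29/2, -19)
  seg 8: left by d1 = 17/2 → (6, -19)
  seg 9: down by d1 = 17/2 → (6, -55/2)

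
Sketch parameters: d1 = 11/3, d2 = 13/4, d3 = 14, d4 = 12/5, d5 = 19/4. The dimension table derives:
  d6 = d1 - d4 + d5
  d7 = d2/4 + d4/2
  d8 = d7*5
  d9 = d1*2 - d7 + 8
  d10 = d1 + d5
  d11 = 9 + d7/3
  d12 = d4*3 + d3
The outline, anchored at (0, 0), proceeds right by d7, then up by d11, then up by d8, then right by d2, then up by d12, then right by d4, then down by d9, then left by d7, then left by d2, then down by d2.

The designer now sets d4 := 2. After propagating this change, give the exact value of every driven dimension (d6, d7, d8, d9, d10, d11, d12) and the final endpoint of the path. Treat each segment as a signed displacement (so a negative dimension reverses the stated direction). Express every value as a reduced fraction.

d6 = 77/12
d7 = 29/16
d8 = 145/16
d9 = 649/48
d10 = 101/12
d11 = 461/48
d12 = 20
endpoint = (2, 1051/48)

Apply edit: d4 := 2
  d6 = d1 - d4 + d5 = 77/12
  d7 = d2/4 + d4/2 = 29/16
  d8 = d7*5 = 145/16
  d9 = d1*2 - d7 + 8 = 649/48
  d10 = d1 + d5 = 101/12
  d11 = 9 + d7/3 = 461/48
  d12 = d4*3 + d3 = 20
Walk from origin (0, 0):
  seg 1: right by d7 = 29/16 → (29/16, 0)
  seg 2: up by d11 = 461/48 → (29/16, 461/48)
  seg 3: up by d8 = 145/16 → (29/16, 56/3)
  seg 4: right by d2 = 13/4 → (81/16, 56/3)
  seg 5: up by d12 = 20 → (81/16, 116/3)
  seg 6: right by d4 = 2 → (113/16, 116/3)
  seg 7: down by d9 = 649/48 → (113/16, 1207/48)
  seg 8: left by d7 = 29/16 → (21/4, 1207/48)
  seg 9: left by d2 = 13/4 → (2, 1207/48)
  seg 10: down by d2 = 13/4 → (2, 1051/48)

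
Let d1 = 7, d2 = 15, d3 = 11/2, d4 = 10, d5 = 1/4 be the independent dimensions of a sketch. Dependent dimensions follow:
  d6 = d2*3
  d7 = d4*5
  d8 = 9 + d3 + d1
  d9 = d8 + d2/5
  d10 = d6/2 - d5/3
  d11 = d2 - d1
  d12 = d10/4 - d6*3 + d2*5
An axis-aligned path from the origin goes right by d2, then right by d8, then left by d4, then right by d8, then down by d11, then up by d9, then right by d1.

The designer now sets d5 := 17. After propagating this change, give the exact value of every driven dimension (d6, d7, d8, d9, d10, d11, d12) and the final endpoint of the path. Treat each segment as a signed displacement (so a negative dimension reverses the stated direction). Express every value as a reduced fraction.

d6 = 45
d7 = 50
d8 = 43/2
d9 = 49/2
d10 = 101/6
d11 = 8
d12 = -1339/24
endpoint = (55, 33/2)

Apply edit: d5 := 17
  d6 = d2*3 = 45
  d7 = d4*5 = 50
  d8 = 9 + d3 + d1 = 43/2
  d9 = d8 + d2/5 = 49/2
  d10 = d6/2 - d5/3 = 101/6
  d11 = d2 - d1 = 8
  d12 = d10/4 - d6*3 + d2*5 = -1339/24
Walk from origin (0, 0):
  seg 1: right by d2 = 15 → (15, 0)
  seg 2: right by d8 = 43/2 → (73/2, 0)
  seg 3: left by d4 = 10 → (53/2, 0)
  seg 4: right by d8 = 43/2 → (48, 0)
  seg 5: down by d11 = 8 → (48, -8)
  seg 6: up by d9 = 49/2 → (48, 33/2)
  seg 7: right by d1 = 7 → (55, 33/2)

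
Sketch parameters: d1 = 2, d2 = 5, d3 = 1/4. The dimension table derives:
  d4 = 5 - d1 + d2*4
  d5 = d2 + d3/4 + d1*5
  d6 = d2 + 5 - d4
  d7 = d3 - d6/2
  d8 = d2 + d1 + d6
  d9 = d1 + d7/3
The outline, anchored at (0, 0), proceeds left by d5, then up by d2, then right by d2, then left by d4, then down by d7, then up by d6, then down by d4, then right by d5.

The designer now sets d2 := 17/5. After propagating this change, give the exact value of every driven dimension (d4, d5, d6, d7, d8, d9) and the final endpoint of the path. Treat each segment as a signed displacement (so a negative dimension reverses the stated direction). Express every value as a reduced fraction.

Apply edit: d2 := 17/5
  d4 = 5 - d1 + d2*4 = 83/5
  d5 = d2 + d3/4 + d1*5 = 1077/80
  d6 = d2 + 5 - d4 = -41/5
  d7 = d3 - d6/2 = 87/20
  d8 = d2 + d1 + d6 = -14/5
  d9 = d1 + d7/3 = 69/20
Walk from origin (0, 0):
  seg 1: left by d5 = 1077/80 → (-1077/80, 0)
  seg 2: up by d2 = 17/5 → (-1077/80, 17/5)
  seg 3: right by d2 = 17/5 → (-161/16, 17/5)
  seg 4: left by d4 = 83/5 → (-2133/80, 17/5)
  seg 5: down by d7 = 87/20 → (-2133/80, -19/20)
  seg 6: up by d6 = -41/5 → (-2133/80, -183/20)
  seg 7: down by d4 = 83/5 → (-2133/80, -103/4)
  seg 8: right by d5 = 1077/80 → (-66/5, -103/4)

d4 = 83/5
d5 = 1077/80
d6 = -41/5
d7 = 87/20
d8 = -14/5
d9 = 69/20
endpoint = (-66/5, -103/4)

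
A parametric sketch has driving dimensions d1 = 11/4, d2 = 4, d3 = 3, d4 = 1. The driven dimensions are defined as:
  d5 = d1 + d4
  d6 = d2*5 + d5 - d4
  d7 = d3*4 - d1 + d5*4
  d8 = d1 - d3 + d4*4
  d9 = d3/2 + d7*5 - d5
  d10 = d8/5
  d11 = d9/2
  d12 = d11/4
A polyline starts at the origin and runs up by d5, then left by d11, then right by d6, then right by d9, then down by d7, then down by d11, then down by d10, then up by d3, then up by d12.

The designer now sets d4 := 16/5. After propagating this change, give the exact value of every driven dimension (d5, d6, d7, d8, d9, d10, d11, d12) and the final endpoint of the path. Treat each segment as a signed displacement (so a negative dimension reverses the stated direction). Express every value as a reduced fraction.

Apply edit: d4 := 16/5
  d5 = d1 + d4 = 119/20
  d6 = d2*5 + d5 - d4 = 91/4
  d7 = d3*4 - d1 + d5*4 = 661/20
  d8 = d1 - d3 + d4*4 = 251/20
  d9 = d3/2 + d7*5 - d5 = 804/5
  d10 = d8/5 = 251/100
  d11 = d9/2 = 402/5
  d12 = d11/4 = 201/10
Walk from origin (0, 0):
  seg 1: up by d5 = 119/20 → (0, 119/20)
  seg 2: left by d11 = 402/5 → (-402/5, 119/20)
  seg 3: right by d6 = 91/4 → (-1153/20, 119/20)
  seg 4: right by d9 = 804/5 → (2063/20, 119/20)
  seg 5: down by d7 = 661/20 → (2063/20, -271/10)
  seg 6: down by d11 = 402/5 → (2063/20, -215/2)
  seg 7: down by d10 = 251/100 → (2063/20, -11001/100)
  seg 8: up by d3 = 3 → (2063/20, -10701/100)
  seg 9: up by d12 = 201/10 → (2063/20, -8691/100)

d5 = 119/20
d6 = 91/4
d7 = 661/20
d8 = 251/20
d9 = 804/5
d10 = 251/100
d11 = 402/5
d12 = 201/10
endpoint = (2063/20, -8691/100)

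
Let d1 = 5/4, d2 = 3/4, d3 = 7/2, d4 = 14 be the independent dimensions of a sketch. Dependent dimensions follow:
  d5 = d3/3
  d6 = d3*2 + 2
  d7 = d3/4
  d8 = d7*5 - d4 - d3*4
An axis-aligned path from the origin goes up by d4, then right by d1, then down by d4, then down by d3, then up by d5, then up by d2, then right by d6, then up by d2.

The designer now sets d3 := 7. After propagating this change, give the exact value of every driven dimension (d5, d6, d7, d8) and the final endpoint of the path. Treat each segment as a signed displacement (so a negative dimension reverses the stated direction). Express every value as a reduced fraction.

Apply edit: d3 := 7
  d5 = d3/3 = 7/3
  d6 = d3*2 + 2 = 16
  d7 = d3/4 = 7/4
  d8 = d7*5 - d4 - d3*4 = -133/4
Walk from origin (0, 0):
  seg 1: up by d4 = 14 → (0, 14)
  seg 2: right by d1 = 5/4 → (5/4, 14)
  seg 3: down by d4 = 14 → (5/4, 0)
  seg 4: down by d3 = 7 → (5/4, -7)
  seg 5: up by d5 = 7/3 → (5/4, -14/3)
  seg 6: up by d2 = 3/4 → (5/4, -47/12)
  seg 7: right by d6 = 16 → (69/4, -47/12)
  seg 8: up by d2 = 3/4 → (69/4, -19/6)

d5 = 7/3
d6 = 16
d7 = 7/4
d8 = -133/4
endpoint = (69/4, -19/6)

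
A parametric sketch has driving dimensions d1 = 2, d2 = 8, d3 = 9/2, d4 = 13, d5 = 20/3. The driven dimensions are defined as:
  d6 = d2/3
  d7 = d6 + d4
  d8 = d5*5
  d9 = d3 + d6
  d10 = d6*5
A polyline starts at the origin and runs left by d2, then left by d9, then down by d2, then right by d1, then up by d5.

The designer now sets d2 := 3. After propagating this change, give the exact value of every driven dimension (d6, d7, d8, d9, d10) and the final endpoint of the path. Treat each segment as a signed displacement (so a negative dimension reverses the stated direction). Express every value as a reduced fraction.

Apply edit: d2 := 3
  d6 = d2/3 = 1
  d7 = d6 + d4 = 14
  d8 = d5*5 = 100/3
  d9 = d3 + d6 = 11/2
  d10 = d6*5 = 5
Walk from origin (0, 0):
  seg 1: left by d2 = 3 → (-3, 0)
  seg 2: left by d9 = 11/2 → (-17/2, 0)
  seg 3: down by d2 = 3 → (-17/2, -3)
  seg 4: right by d1 = 2 → (-13/2, -3)
  seg 5: up by d5 = 20/3 → (-13/2, 11/3)

d6 = 1
d7 = 14
d8 = 100/3
d9 = 11/2
d10 = 5
endpoint = (-13/2, 11/3)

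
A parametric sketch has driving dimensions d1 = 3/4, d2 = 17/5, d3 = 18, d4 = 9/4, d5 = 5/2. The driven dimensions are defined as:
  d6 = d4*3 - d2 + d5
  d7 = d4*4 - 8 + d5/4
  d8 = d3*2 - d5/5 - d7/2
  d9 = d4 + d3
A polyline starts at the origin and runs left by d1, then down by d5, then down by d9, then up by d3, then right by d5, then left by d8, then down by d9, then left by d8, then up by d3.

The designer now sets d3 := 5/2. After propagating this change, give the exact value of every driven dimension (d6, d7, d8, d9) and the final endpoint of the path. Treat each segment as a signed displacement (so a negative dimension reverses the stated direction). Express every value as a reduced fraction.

Apply edit: d3 := 5/2
  d6 = d4*3 - d2 + d5 = 117/20
  d7 = d4*4 - 8 + d5/4 = 13/8
  d8 = d3*2 - d5/5 - d7/2 = 59/16
  d9 = d4 + d3 = 19/4
Walk from origin (0, 0):
  seg 1: left by d1 = 3/4 → (-3/4, 0)
  seg 2: down by d5 = 5/2 → (-3/4, -5/2)
  seg 3: down by d9 = 19/4 → (-3/4, -29/4)
  seg 4: up by d3 = 5/2 → (-3/4, -19/4)
  seg 5: right by d5 = 5/2 → (7/4, -19/4)
  seg 6: left by d8 = 59/16 → (-31/16, -19/4)
  seg 7: down by d9 = 19/4 → (-31/16, -19/2)
  seg 8: left by d8 = 59/16 → (-45/8, -19/2)
  seg 9: up by d3 = 5/2 → (-45/8, -7)

d6 = 117/20
d7 = 13/8
d8 = 59/16
d9 = 19/4
endpoint = (-45/8, -7)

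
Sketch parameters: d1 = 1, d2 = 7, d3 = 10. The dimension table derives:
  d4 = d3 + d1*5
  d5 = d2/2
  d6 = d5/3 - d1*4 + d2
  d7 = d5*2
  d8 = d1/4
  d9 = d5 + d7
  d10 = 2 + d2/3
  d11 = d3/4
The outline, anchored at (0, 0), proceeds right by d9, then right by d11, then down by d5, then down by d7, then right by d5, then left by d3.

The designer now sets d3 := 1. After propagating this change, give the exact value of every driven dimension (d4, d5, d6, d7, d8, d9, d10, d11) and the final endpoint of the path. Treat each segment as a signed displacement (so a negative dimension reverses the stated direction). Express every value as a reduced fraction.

Apply edit: d3 := 1
  d4 = d3 + d1*5 = 6
  d5 = d2/2 = 7/2
  d6 = d5/3 - d1*4 + d2 = 25/6
  d7 = d5*2 = 7
  d8 = d1/4 = 1/4
  d9 = d5 + d7 = 21/2
  d10 = 2 + d2/3 = 13/3
  d11 = d3/4 = 1/4
Walk from origin (0, 0):
  seg 1: right by d9 = 21/2 → (21/2, 0)
  seg 2: right by d11 = 1/4 → (43/4, 0)
  seg 3: down by d5 = 7/2 → (43/4, -7/2)
  seg 4: down by d7 = 7 → (43/4, -21/2)
  seg 5: right by d5 = 7/2 → (57/4, -21/2)
  seg 6: left by d3 = 1 → (53/4, -21/2)

d4 = 6
d5 = 7/2
d6 = 25/6
d7 = 7
d8 = 1/4
d9 = 21/2
d10 = 13/3
d11 = 1/4
endpoint = (53/4, -21/2)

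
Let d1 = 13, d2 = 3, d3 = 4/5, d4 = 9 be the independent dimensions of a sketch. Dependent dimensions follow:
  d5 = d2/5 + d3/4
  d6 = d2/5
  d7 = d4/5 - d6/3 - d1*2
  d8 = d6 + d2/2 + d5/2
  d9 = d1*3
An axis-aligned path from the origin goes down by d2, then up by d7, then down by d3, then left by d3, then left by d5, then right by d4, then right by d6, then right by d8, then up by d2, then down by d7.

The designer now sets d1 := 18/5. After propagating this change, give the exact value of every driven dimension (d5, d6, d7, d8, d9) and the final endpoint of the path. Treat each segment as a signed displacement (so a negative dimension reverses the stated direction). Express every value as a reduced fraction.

Apply edit: d1 := 18/5
  d5 = d2/5 + d3/4 = 4/5
  d6 = d2/5 = 3/5
  d7 = d4/5 - d6/3 - d1*2 = -28/5
  d8 = d6 + d2/2 + d5/2 = 5/2
  d9 = d1*3 = 54/5
Walk from origin (0, 0):
  seg 1: down by d2 = 3 → (0, -3)
  seg 2: up by d7 = -28/5 → (0, -43/5)
  seg 3: down by d3 = 4/5 → (0, -47/5)
  seg 4: left by d3 = 4/5 → (-4/5, -47/5)
  seg 5: left by d5 = 4/5 → (-8/5, -47/5)
  seg 6: right by d4 = 9 → (37/5, -47/5)
  seg 7: right by d6 = 3/5 → (8, -47/5)
  seg 8: right by d8 = 5/2 → (21/2, -47/5)
  seg 9: up by d2 = 3 → (21/2, -32/5)
  seg 10: down by d7 = -28/5 → (21/2, -4/5)

d5 = 4/5
d6 = 3/5
d7 = -28/5
d8 = 5/2
d9 = 54/5
endpoint = (21/2, -4/5)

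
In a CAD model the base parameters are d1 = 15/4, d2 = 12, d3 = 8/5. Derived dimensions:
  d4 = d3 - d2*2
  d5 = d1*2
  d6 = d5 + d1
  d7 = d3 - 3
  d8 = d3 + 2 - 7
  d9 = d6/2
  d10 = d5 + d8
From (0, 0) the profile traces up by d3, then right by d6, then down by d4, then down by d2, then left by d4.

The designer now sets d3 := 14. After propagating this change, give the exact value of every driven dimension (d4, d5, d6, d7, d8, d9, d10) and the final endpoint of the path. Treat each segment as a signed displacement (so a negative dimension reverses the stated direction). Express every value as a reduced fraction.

Apply edit: d3 := 14
  d4 = d3 - d2*2 = -10
  d5 = d1*2 = 15/2
  d6 = d5 + d1 = 45/4
  d7 = d3 - 3 = 11
  d8 = d3 + 2 - 7 = 9
  d9 = d6/2 = 45/8
  d10 = d5 + d8 = 33/2
Walk from origin (0, 0):
  seg 1: up by d3 = 14 → (0, 14)
  seg 2: right by d6 = 45/4 → (45/4, 14)
  seg 3: down by d4 = -10 → (45/4, 24)
  seg 4: down by d2 = 12 → (45/4, 12)
  seg 5: left by d4 = -10 → (85/4, 12)

d4 = -10
d5 = 15/2
d6 = 45/4
d7 = 11
d8 = 9
d9 = 45/8
d10 = 33/2
endpoint = (85/4, 12)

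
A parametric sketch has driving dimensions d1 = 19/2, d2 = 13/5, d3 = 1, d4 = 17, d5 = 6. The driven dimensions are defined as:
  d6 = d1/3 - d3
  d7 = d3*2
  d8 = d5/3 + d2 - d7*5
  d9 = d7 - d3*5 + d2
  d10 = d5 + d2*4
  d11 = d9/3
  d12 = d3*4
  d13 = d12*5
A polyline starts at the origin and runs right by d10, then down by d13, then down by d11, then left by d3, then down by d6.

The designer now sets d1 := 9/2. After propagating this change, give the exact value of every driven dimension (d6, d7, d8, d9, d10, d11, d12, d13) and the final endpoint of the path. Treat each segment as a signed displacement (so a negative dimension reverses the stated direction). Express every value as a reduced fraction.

Apply edit: d1 := 9/2
  d6 = d1/3 - d3 = 1/2
  d7 = d3*2 = 2
  d8 = d5/3 + d2 - d7*5 = -27/5
  d9 = d7 - d3*5 + d2 = -2/5
  d10 = d5 + d2*4 = 82/5
  d11 = d9/3 = -2/15
  d12 = d3*4 = 4
  d13 = d12*5 = 20
Walk from origin (0, 0):
  seg 1: right by d10 = 82/5 → (82/5, 0)
  seg 2: down by d13 = 20 → (82/5, -20)
  seg 3: down by d11 = -2/15 → (82/5, -298/15)
  seg 4: left by d3 = 1 → (77/5, -298/15)
  seg 5: down by d6 = 1/2 → (77/5, -611/30)

d6 = 1/2
d7 = 2
d8 = -27/5
d9 = -2/5
d10 = 82/5
d11 = -2/15
d12 = 4
d13 = 20
endpoint = (77/5, -611/30)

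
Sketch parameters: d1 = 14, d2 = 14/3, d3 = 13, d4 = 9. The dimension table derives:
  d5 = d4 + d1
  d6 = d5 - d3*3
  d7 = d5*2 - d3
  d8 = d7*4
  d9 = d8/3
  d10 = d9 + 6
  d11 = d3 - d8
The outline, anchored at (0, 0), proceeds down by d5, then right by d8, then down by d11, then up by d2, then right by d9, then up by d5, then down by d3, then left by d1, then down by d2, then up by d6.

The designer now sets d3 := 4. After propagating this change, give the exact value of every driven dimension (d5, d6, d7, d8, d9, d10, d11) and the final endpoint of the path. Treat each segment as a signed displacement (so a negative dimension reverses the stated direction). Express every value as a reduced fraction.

d5 = 23
d6 = 11
d7 = 42
d8 = 168
d9 = 56
d10 = 62
d11 = -164
endpoint = (210, 171)

Apply edit: d3 := 4
  d5 = d4 + d1 = 23
  d6 = d5 - d3*3 = 11
  d7 = d5*2 - d3 = 42
  d8 = d7*4 = 168
  d9 = d8/3 = 56
  d10 = d9 + 6 = 62
  d11 = d3 - d8 = -164
Walk from origin (0, 0):
  seg 1: down by d5 = 23 → (0, -23)
  seg 2: right by d8 = 168 → (168, -23)
  seg 3: down by d11 = -164 → (168, 141)
  seg 4: up by d2 = 14/3 → (168, 437/3)
  seg 5: right by d9 = 56 → (224, 437/3)
  seg 6: up by d5 = 23 → (224, 506/3)
  seg 7: down by d3 = 4 → (224, 494/3)
  seg 8: left by d1 = 14 → (210, 494/3)
  seg 9: down by d2 = 14/3 → (210, 160)
  seg 10: up by d6 = 11 → (210, 171)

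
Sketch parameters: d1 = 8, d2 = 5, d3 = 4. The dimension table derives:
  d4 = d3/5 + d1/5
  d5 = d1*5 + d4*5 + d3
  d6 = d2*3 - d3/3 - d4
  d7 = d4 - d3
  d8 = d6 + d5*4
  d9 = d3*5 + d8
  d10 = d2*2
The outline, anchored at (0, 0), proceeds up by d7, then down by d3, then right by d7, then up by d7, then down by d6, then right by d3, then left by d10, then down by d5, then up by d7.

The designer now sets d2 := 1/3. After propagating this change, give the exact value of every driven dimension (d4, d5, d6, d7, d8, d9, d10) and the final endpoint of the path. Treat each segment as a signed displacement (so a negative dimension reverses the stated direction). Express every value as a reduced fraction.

Apply edit: d2 := 1/3
  d4 = d3/5 + d1/5 = 12/5
  d5 = d1*5 + d4*5 + d3 = 56
  d6 = d2*3 - d3/3 - d4 = -41/15
  d7 = d4 - d3 = -8/5
  d8 = d6 + d5*4 = 3319/15
  d9 = d3*5 + d8 = 3619/15
  d10 = d2*2 = 2/3
Walk from origin (0, 0):
  seg 1: up by d7 = -8/5 → (0, -8/5)
  seg 2: down by d3 = 4 → (0, -28/5)
  seg 3: right by d7 = -8/5 → (-8/5, -28/5)
  seg 4: up by d7 = -8/5 → (-8/5, -36/5)
  seg 5: down by d6 = -41/15 → (-8/5, -67/15)
  seg 6: right by d3 = 4 → (12/5, -67/15)
  seg 7: left by d10 = 2/3 → (26/15, -67/15)
  seg 8: down by d5 = 56 → (26/15, -907/15)
  seg 9: up by d7 = -8/5 → (26/15, -931/15)

d4 = 12/5
d5 = 56
d6 = -41/15
d7 = -8/5
d8 = 3319/15
d9 = 3619/15
d10 = 2/3
endpoint = (26/15, -931/15)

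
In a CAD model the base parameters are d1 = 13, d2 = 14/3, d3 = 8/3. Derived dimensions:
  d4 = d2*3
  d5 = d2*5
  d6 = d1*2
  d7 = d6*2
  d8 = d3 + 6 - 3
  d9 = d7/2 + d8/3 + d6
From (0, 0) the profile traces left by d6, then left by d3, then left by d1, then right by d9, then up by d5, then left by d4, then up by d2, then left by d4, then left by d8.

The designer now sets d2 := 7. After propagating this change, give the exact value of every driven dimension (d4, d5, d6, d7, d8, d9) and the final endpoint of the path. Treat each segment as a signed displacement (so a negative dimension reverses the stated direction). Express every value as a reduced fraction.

Apply edit: d2 := 7
  d4 = d2*3 = 21
  d5 = d2*5 = 35
  d6 = d1*2 = 26
  d7 = d6*2 = 52
  d8 = d3 + 6 - 3 = 17/3
  d9 = d7/2 + d8/3 + d6 = 485/9
Walk from origin (0, 0):
  seg 1: left by d6 = 26 → (-26, 0)
  seg 2: left by d3 = 8/3 → (-86/3, 0)
  seg 3: left by d1 = 13 → (-125/3, 0)
  seg 4: right by d9 = 485/9 → (110/9, 0)
  seg 5: up by d5 = 35 → (110/9, 35)
  seg 6: left by d4 = 21 → (-79/9, 35)
  seg 7: up by d2 = 7 → (-79/9, 42)
  seg 8: left by d4 = 21 → (-268/9, 42)
  seg 9: left by d8 = 17/3 → (-319/9, 42)

d4 = 21
d5 = 35
d6 = 26
d7 = 52
d8 = 17/3
d9 = 485/9
endpoint = (-319/9, 42)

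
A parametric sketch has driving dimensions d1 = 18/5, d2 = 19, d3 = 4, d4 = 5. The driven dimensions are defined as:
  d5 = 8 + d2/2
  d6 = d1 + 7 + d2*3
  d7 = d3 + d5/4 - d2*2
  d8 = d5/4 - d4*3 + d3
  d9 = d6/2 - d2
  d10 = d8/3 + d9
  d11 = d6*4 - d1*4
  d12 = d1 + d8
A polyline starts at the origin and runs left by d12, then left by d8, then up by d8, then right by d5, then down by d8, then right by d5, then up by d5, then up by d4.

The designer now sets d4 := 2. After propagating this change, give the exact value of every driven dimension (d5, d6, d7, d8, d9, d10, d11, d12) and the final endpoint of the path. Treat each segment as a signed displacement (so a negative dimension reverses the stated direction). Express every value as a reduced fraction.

Apply edit: d4 := 2
  d5 = 8 + d2/2 = 35/2
  d6 = d1 + 7 + d2*3 = 338/5
  d7 = d3 + d5/4 - d2*2 = -237/8
  d8 = d5/4 - d4*3 + d3 = 19/8
  d9 = d6/2 - d2 = 74/5
  d10 = d8/3 + d9 = 1871/120
  d11 = d6*4 - d1*4 = 256
  d12 = d1 + d8 = 239/40
Walk from origin (0, 0):
  seg 1: left by d12 = 239/40 → (-239/40, 0)
  seg 2: left by d8 = 19/8 → (-167/20, 0)
  seg 3: up by d8 = 19/8 → (-167/20, 19/8)
  seg 4: right by d5 = 35/2 → (183/20, 19/8)
  seg 5: down by d8 = 19/8 → (183/20, 0)
  seg 6: right by d5 = 35/2 → (533/20, 0)
  seg 7: up by d5 = 35/2 → (533/20, 35/2)
  seg 8: up by d4 = 2 → (533/20, 39/2)

d5 = 35/2
d6 = 338/5
d7 = -237/8
d8 = 19/8
d9 = 74/5
d10 = 1871/120
d11 = 256
d12 = 239/40
endpoint = (533/20, 39/2)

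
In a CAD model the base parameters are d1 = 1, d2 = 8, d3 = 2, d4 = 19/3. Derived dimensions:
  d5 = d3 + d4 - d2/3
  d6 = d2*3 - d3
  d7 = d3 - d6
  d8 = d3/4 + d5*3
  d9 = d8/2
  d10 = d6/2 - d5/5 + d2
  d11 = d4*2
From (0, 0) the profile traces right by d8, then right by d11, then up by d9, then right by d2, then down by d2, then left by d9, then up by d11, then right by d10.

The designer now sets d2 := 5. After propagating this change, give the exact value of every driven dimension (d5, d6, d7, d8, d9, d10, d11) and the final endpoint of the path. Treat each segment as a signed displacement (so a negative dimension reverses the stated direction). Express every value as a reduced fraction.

d5 = 20/3
d6 = 13
d7 = -11
d8 = 41/2
d9 = 41/4
d10 = 61/6
d11 = 38/3
endpoint = (457/12, 215/12)

Apply edit: d2 := 5
  d5 = d3 + d4 - d2/3 = 20/3
  d6 = d2*3 - d3 = 13
  d7 = d3 - d6 = -11
  d8 = d3/4 + d5*3 = 41/2
  d9 = d8/2 = 41/4
  d10 = d6/2 - d5/5 + d2 = 61/6
  d11 = d4*2 = 38/3
Walk from origin (0, 0):
  seg 1: right by d8 = 41/2 → (41/2, 0)
  seg 2: right by d11 = 38/3 → (199/6, 0)
  seg 3: up by d9 = 41/4 → (199/6, 41/4)
  seg 4: right by d2 = 5 → (229/6, 41/4)
  seg 5: down by d2 = 5 → (229/6, 21/4)
  seg 6: left by d9 = 41/4 → (335/12, 21/4)
  seg 7: up by d11 = 38/3 → (335/12, 215/12)
  seg 8: right by d10 = 61/6 → (457/12, 215/12)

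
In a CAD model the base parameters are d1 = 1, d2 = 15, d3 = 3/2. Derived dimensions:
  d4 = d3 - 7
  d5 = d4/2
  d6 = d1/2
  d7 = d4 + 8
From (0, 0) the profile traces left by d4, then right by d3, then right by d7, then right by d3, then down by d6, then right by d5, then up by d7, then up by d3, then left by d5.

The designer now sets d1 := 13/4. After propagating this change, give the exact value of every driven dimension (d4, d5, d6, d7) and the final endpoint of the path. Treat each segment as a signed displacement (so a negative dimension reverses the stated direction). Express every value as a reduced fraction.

d4 = -11/2
d5 = -11/4
d6 = 13/8
d7 = 5/2
endpoint = (11, 19/8)

Apply edit: d1 := 13/4
  d4 = d3 - 7 = -11/2
  d5 = d4/2 = -11/4
  d6 = d1/2 = 13/8
  d7 = d4 + 8 = 5/2
Walk from origin (0, 0):
  seg 1: left by d4 = -11/2 → (11/2, 0)
  seg 2: right by d3 = 3/2 → (7, 0)
  seg 3: right by d7 = 5/2 → (19/2, 0)
  seg 4: right by d3 = 3/2 → (11, 0)
  seg 5: down by d6 = 13/8 → (11, -13/8)
  seg 6: right by d5 = -11/4 → (33/4, -13/8)
  seg 7: up by d7 = 5/2 → (33/4, 7/8)
  seg 8: up by d3 = 3/2 → (33/4, 19/8)
  seg 9: left by d5 = -11/4 → (11, 19/8)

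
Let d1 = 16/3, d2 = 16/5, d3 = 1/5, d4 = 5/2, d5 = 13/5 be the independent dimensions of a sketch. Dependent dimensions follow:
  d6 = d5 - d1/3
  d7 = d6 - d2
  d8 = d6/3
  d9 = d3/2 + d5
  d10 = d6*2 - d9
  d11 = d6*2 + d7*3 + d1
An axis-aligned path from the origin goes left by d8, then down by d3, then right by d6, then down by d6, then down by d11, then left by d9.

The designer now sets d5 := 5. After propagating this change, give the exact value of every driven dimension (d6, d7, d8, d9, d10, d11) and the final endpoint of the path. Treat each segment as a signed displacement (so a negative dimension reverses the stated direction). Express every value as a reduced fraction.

d6 = 29/9
d7 = 1/45
d8 = 29/27
d9 = 51/10
d10 = 121/90
d11 = 533/45
endpoint = (-797/270, -229/15)

Apply edit: d5 := 5
  d6 = d5 - d1/3 = 29/9
  d7 = d6 - d2 = 1/45
  d8 = d6/3 = 29/27
  d9 = d3/2 + d5 = 51/10
  d10 = d6*2 - d9 = 121/90
  d11 = d6*2 + d7*3 + d1 = 533/45
Walk from origin (0, 0):
  seg 1: left by d8 = 29/27 → (-29/27, 0)
  seg 2: down by d3 = 1/5 → (-29/27, -1/5)
  seg 3: right by d6 = 29/9 → (58/27, -1/5)
  seg 4: down by d6 = 29/9 → (58/27, -154/45)
  seg 5: down by d11 = 533/45 → (58/27, -229/15)
  seg 6: left by d9 = 51/10 → (-797/270, -229/15)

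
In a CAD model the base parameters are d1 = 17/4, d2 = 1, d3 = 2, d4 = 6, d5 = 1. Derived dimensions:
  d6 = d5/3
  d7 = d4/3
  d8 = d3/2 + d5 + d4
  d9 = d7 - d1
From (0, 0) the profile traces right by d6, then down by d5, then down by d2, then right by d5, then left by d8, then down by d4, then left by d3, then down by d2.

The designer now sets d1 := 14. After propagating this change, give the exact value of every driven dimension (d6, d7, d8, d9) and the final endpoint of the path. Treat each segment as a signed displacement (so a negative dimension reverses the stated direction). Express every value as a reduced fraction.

Apply edit: d1 := 14
  d6 = d5/3 = 1/3
  d7 = d4/3 = 2
  d8 = d3/2 + d5 + d4 = 8
  d9 = d7 - d1 = -12
Walk from origin (0, 0):
  seg 1: right by d6 = 1/3 → (1/3, 0)
  seg 2: down by d5 = 1 → (1/3, -1)
  seg 3: down by d2 = 1 → (1/3, -2)
  seg 4: right by d5 = 1 → (4/3, -2)
  seg 5: left by d8 = 8 → (-20/3, -2)
  seg 6: down by d4 = 6 → (-20/3, -8)
  seg 7: left by d3 = 2 → (-26/3, -8)
  seg 8: down by d2 = 1 → (-26/3, -9)

d6 = 1/3
d7 = 2
d8 = 8
d9 = -12
endpoint = (-26/3, -9)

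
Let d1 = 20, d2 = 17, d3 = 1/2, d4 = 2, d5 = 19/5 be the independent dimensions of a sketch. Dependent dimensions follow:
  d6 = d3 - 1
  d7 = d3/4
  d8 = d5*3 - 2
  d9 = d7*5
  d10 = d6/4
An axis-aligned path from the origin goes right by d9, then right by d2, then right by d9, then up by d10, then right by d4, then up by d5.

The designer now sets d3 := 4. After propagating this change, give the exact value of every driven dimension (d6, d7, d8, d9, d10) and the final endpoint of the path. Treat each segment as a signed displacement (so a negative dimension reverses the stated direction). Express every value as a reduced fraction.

d6 = 3
d7 = 1
d8 = 47/5
d9 = 5
d10 = 3/4
endpoint = (29, 91/20)

Apply edit: d3 := 4
  d6 = d3 - 1 = 3
  d7 = d3/4 = 1
  d8 = d5*3 - 2 = 47/5
  d9 = d7*5 = 5
  d10 = d6/4 = 3/4
Walk from origin (0, 0):
  seg 1: right by d9 = 5 → (5, 0)
  seg 2: right by d2 = 17 → (22, 0)
  seg 3: right by d9 = 5 → (27, 0)
  seg 4: up by d10 = 3/4 → (27, 3/4)
  seg 5: right by d4 = 2 → (29, 3/4)
  seg 6: up by d5 = 19/5 → (29, 91/20)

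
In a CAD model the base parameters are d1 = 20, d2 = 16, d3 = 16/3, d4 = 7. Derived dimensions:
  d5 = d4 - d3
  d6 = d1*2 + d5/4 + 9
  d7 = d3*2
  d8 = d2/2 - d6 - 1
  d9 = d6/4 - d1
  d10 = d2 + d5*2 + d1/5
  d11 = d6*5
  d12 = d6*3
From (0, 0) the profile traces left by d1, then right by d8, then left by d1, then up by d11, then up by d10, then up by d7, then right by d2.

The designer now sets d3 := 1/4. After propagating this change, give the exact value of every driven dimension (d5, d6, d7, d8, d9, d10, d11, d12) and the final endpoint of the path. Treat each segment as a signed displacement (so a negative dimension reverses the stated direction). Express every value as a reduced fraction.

Apply edit: d3 := 1/4
  d5 = d4 - d3 = 27/4
  d6 = d1*2 + d5/4 + 9 = 811/16
  d7 = d3*2 = 1/2
  d8 = d2/2 - d6 - 1 = -699/16
  d9 = d6/4 - d1 = -469/64
  d10 = d2 + d5*2 + d1/5 = 67/2
  d11 = d6*5 = 4055/16
  d12 = d6*3 = 2433/16
Walk from origin (0, 0):
  seg 1: left by d1 = 20 → (-20, 0)
  seg 2: right by d8 = -699/16 → (-1019/16, 0)
  seg 3: left by d1 = 20 → (-1339/16, 0)
  seg 4: up by d11 = 4055/16 → (-1339/16, 4055/16)
  seg 5: up by d10 = 67/2 → (-1339/16, 4591/16)
  seg 6: up by d7 = 1/2 → (-1339/16, 4599/16)
  seg 7: right by d2 = 16 → (-1083/16, 4599/16)

d5 = 27/4
d6 = 811/16
d7 = 1/2
d8 = -699/16
d9 = -469/64
d10 = 67/2
d11 = 4055/16
d12 = 2433/16
endpoint = (-1083/16, 4599/16)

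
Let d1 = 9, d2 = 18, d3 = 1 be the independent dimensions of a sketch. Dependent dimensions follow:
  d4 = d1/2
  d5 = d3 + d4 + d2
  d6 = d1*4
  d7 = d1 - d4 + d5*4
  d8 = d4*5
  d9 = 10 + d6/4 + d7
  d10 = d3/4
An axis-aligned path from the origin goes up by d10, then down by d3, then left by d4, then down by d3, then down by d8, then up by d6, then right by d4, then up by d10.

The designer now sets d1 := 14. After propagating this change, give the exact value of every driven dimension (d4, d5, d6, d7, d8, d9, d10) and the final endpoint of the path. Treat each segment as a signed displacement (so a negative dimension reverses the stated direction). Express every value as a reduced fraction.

Apply edit: d1 := 14
  d4 = d1/2 = 7
  d5 = d3 + d4 + d2 = 26
  d6 = d1*4 = 56
  d7 = d1 - d4 + d5*4 = 111
  d8 = d4*5 = 35
  d9 = 10 + d6/4 + d7 = 135
  d10 = d3/4 = 1/4
Walk from origin (0, 0):
  seg 1: up by d10 = 1/4 → (0, 1/4)
  seg 2: down by d3 = 1 → (0, -3/4)
  seg 3: left by d4 = 7 → (-7, -3/4)
  seg 4: down by d3 = 1 → (-7, -7/4)
  seg 5: down by d8 = 35 → (-7, -147/4)
  seg 6: up by d6 = 56 → (-7, 77/4)
  seg 7: right by d4 = 7 → (0, 77/4)
  seg 8: up by d10 = 1/4 → (0, 39/2)

d4 = 7
d5 = 26
d6 = 56
d7 = 111
d8 = 35
d9 = 135
d10 = 1/4
endpoint = (0, 39/2)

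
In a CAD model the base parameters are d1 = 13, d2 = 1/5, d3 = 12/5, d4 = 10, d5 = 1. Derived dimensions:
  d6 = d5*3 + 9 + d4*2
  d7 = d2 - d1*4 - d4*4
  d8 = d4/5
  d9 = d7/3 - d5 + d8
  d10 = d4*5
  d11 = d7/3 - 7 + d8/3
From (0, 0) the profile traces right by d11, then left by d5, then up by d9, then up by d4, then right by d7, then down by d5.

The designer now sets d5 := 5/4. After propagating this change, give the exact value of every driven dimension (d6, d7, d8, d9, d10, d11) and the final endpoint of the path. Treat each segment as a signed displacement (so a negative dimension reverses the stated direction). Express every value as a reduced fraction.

d6 = 131/4
d7 = -459/5
d8 = 2
d9 = -597/20
d10 = 50
d11 = -554/15
endpoint = (-7799/60, -211/10)

Apply edit: d5 := 5/4
  d6 = d5*3 + 9 + d4*2 = 131/4
  d7 = d2 - d1*4 - d4*4 = -459/5
  d8 = d4/5 = 2
  d9 = d7/3 - d5 + d8 = -597/20
  d10 = d4*5 = 50
  d11 = d7/3 - 7 + d8/3 = -554/15
Walk from origin (0, 0):
  seg 1: right by d11 = -554/15 → (-554/15, 0)
  seg 2: left by d5 = 5/4 → (-2291/60, 0)
  seg 3: up by d9 = -597/20 → (-2291/60, -597/20)
  seg 4: up by d4 = 10 → (-2291/60, -397/20)
  seg 5: right by d7 = -459/5 → (-7799/60, -397/20)
  seg 6: down by d5 = 5/4 → (-7799/60, -211/10)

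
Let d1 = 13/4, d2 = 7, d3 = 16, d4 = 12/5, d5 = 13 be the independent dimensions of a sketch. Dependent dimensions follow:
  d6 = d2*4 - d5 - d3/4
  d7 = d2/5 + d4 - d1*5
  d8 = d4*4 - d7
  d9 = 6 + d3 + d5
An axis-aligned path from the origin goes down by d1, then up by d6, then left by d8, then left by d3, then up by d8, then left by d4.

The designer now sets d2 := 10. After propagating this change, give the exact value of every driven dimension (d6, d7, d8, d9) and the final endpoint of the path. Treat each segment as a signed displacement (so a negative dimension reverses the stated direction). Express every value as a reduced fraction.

Apply edit: d2 := 10
  d6 = d2*4 - d5 - d3/4 = 23
  d7 = d2/5 + d4 - d1*5 = -237/20
  d8 = d4*4 - d7 = 429/20
  d9 = 6 + d3 + d5 = 35
Walk from origin (0, 0):
  seg 1: down by d1 = 13/4 → (0, -13/4)
  seg 2: up by d6 = 23 → (0, 79/4)
  seg 3: left by d8 = 429/20 → (-429/20, 79/4)
  seg 4: left by d3 = 16 → (-749/20, 79/4)
  seg 5: up by d8 = 429/20 → (-749/20, 206/5)
  seg 6: left by d4 = 12/5 → (-797/20, 206/5)

d6 = 23
d7 = -237/20
d8 = 429/20
d9 = 35
endpoint = (-797/20, 206/5)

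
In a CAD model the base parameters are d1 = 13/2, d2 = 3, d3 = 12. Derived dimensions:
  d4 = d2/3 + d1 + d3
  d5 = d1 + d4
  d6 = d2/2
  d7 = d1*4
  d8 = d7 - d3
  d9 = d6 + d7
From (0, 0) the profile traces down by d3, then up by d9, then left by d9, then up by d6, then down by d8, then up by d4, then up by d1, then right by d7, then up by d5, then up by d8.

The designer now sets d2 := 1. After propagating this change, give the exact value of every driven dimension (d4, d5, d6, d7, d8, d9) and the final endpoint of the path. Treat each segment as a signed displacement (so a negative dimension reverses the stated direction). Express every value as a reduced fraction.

d4 = 113/6
d5 = 76/3
d6 = 1/2
d7 = 26
d8 = 14
d9 = 53/2
endpoint = (-1/2, 197/3)

Apply edit: d2 := 1
  d4 = d2/3 + d1 + d3 = 113/6
  d5 = d1 + d4 = 76/3
  d6 = d2/2 = 1/2
  d7 = d1*4 = 26
  d8 = d7 - d3 = 14
  d9 = d6 + d7 = 53/2
Walk from origin (0, 0):
  seg 1: down by d3 = 12 → (0, -12)
  seg 2: up by d9 = 53/2 → (0, 29/2)
  seg 3: left by d9 = 53/2 → (-53/2, 29/2)
  seg 4: up by d6 = 1/2 → (-53/2, 15)
  seg 5: down by d8 = 14 → (-53/2, 1)
  seg 6: up by d4 = 113/6 → (-53/2, 119/6)
  seg 7: up by d1 = 13/2 → (-53/2, 79/3)
  seg 8: right by d7 = 26 → (-1/2, 79/3)
  seg 9: up by d5 = 76/3 → (-1/2, 155/3)
  seg 10: up by d8 = 14 → (-1/2, 197/3)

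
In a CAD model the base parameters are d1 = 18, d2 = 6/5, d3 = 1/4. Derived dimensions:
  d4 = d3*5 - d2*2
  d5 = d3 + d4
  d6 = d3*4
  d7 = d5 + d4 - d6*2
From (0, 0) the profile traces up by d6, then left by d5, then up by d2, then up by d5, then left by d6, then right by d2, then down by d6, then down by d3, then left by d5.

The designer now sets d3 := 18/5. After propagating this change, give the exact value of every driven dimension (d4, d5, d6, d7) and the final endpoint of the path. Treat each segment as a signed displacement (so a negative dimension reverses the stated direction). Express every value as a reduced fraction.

d4 = 78/5
d5 = 96/5
d6 = 72/5
d7 = 6
endpoint = (-258/5, 84/5)

Apply edit: d3 := 18/5
  d4 = d3*5 - d2*2 = 78/5
  d5 = d3 + d4 = 96/5
  d6 = d3*4 = 72/5
  d7 = d5 + d4 - d6*2 = 6
Walk from origin (0, 0):
  seg 1: up by d6 = 72/5 → (0, 72/5)
  seg 2: left by d5 = 96/5 → (-96/5, 72/5)
  seg 3: up by d2 = 6/5 → (-96/5, 78/5)
  seg 4: up by d5 = 96/5 → (-96/5, 174/5)
  seg 5: left by d6 = 72/5 → (-168/5, 174/5)
  seg 6: right by d2 = 6/5 → (-162/5, 174/5)
  seg 7: down by d6 = 72/5 → (-162/5, 102/5)
  seg 8: down by d3 = 18/5 → (-162/5, 84/5)
  seg 9: left by d5 = 96/5 → (-258/5, 84/5)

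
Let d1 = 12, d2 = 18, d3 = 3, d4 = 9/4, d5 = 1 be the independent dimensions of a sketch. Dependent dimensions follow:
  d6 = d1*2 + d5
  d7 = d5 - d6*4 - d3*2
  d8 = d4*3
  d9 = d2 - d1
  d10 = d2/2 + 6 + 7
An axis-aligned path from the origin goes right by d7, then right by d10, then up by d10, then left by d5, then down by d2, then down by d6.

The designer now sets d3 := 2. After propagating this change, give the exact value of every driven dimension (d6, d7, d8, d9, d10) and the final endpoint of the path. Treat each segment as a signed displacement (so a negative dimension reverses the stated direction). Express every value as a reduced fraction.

Apply edit: d3 := 2
  d6 = d1*2 + d5 = 25
  d7 = d5 - d6*4 - d3*2 = -103
  d8 = d4*3 = 27/4
  d9 = d2 - d1 = 6
  d10 = d2/2 + 6 + 7 = 22
Walk from origin (0, 0):
  seg 1: right by d7 = -103 → (-103, 0)
  seg 2: right by d10 = 22 → (-81, 0)
  seg 3: up by d10 = 22 → (-81, 22)
  seg 4: left by d5 = 1 → (-82, 22)
  seg 5: down by d2 = 18 → (-82, 4)
  seg 6: down by d6 = 25 → (-82, -21)

d6 = 25
d7 = -103
d8 = 27/4
d9 = 6
d10 = 22
endpoint = (-82, -21)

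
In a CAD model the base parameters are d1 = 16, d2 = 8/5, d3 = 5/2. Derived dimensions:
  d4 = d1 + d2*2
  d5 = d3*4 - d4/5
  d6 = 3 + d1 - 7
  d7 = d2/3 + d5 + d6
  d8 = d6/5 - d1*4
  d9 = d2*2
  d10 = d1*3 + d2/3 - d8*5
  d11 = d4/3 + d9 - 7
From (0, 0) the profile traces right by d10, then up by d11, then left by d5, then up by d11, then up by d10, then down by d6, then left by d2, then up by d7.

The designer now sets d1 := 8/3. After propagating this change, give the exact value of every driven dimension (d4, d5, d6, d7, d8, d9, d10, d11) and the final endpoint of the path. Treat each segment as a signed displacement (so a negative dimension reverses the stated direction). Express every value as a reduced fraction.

Apply edit: d1 := 8/3
  d4 = d1 + d2*2 = 88/15
  d5 = d3*4 - d4/5 = 662/75
  d6 = 3 + d1 - 7 = -4/3
  d7 = d2/3 + d5 + d6 = 602/75
  d8 = d6/5 - d1*4 = -164/15
  d9 = d2*2 = 16/5
  d10 = d1*3 + d2/3 - d8*5 = 316/5
  d11 = d4/3 + d9 - 7 = -83/45
Walk from origin (0, 0):
  seg 1: right by d10 = 316/5 → (316/5, 0)
  seg 2: up by d11 = -83/45 → (316/5, -83/45)
  seg 3: left by d5 = 662/75 → (4078/75, -83/45)
  seg 4: up by d11 = -83/45 → (4078/75, -166/45)
  seg 5: up by d10 = 316/5 → (4078/75, 2678/45)
  seg 6: down by d6 = -4/3 → (4078/75, 2738/45)
  seg 7: left by d2 = 8/5 → (3958/75, 2738/45)
  seg 8: up by d7 = 602/75 → (3958/75, 15496/225)

d4 = 88/15
d5 = 662/75
d6 = -4/3
d7 = 602/75
d8 = -164/15
d9 = 16/5
d10 = 316/5
d11 = -83/45
endpoint = (3958/75, 15496/225)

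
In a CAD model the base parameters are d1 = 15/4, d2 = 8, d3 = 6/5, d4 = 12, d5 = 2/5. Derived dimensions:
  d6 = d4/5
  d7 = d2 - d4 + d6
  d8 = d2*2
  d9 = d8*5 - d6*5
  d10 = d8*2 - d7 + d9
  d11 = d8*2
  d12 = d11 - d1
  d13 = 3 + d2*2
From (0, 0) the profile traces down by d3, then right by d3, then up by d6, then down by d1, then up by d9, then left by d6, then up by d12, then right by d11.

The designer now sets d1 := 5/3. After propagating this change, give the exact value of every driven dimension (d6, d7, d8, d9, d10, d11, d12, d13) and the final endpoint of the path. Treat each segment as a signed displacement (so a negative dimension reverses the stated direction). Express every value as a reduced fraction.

Apply edit: d1 := 5/3
  d6 = d4/5 = 12/5
  d7 = d2 - d4 + d6 = -8/5
  d8 = d2*2 = 16
  d9 = d8*5 - d6*5 = 68
  d10 = d8*2 - d7 + d9 = 508/5
  d11 = d8*2 = 32
  d12 = d11 - d1 = 91/3
  d13 = 3 + d2*2 = 19
Walk from origin (0, 0):
  seg 1: down by d3 = 6/5 → (0, -6/5)
  seg 2: right by d3 = 6/5 → (6/5, -6/5)
  seg 3: up by d6 = 12/5 → (6/5, 6/5)
  seg 4: down by d1 = 5/3 → (6/5, -7/15)
  seg 5: up by d9 = 68 → (6/5, 1013/15)
  seg 6: left by d6 = 12/5 → (-6/5, 1013/15)
  seg 7: up by d12 = 91/3 → (-6/5, 1468/15)
  seg 8: right by d11 = 32 → (154/5, 1468/15)

d6 = 12/5
d7 = -8/5
d8 = 16
d9 = 68
d10 = 508/5
d11 = 32
d12 = 91/3
d13 = 19
endpoint = (154/5, 1468/15)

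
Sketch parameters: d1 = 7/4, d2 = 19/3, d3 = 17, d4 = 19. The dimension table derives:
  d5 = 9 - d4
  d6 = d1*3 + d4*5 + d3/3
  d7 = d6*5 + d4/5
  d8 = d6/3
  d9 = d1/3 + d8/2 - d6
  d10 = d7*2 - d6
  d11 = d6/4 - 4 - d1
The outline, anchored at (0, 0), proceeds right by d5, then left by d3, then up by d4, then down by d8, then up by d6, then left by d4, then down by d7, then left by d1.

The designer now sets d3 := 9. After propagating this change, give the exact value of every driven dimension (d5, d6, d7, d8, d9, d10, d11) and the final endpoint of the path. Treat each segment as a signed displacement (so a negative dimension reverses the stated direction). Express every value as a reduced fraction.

Apply edit: d3 := 9
  d5 = 9 - d4 = -10
  d6 = d1*3 + d4*5 + d3/3 = 413/4
  d7 = d6*5 + d4/5 = 10401/20
  d8 = d6/3 = 413/12
  d9 = d1/3 + d8/2 - d6 = -2051/24
  d10 = d7*2 - d6 = 18737/20
  d11 = d6/4 - 4 - d1 = 321/16
Walk from origin (0, 0):
  seg 1: right by d5 = -10 → (-10, 0)
  seg 2: left by d3 = 9 → (-19, 0)
  seg 3: up by d4 = 19 → (-19, 19)
  seg 4: down by d8 = 413/12 → (-19, -185/12)
  seg 5: up by d6 = 413/4 → (-19, 527/6)
  seg 6: left by d4 = 19 → (-38, 527/6)
  seg 7: down by d7 = 10401/20 → (-38, -25933/60)
  seg 8: left by d1 = 7/4 → (-159/4, -25933/60)

d5 = -10
d6 = 413/4
d7 = 10401/20
d8 = 413/12
d9 = -2051/24
d10 = 18737/20
d11 = 321/16
endpoint = (-159/4, -25933/60)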